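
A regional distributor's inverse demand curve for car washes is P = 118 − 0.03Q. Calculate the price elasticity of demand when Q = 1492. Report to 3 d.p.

At Q = 1492, P = 118 − 0.03(1492) = 73.24.
dP/dQ = −0.03, so dQ/dP = 1/(−0.03) = -33.333.
ε = (dQ/dP)(P/Q) = (-33.333)(73.24/1492).

-1.636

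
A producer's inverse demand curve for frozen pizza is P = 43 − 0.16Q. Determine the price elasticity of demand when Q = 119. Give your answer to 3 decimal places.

-1.258

At Q = 119, P = 43 − 0.16(119) = 23.96.
dP/dQ = −0.16, so dQ/dP = 1/(−0.16) = -6.250.
ε = (dQ/dP)(P/Q) = (-6.250)(23.96/119).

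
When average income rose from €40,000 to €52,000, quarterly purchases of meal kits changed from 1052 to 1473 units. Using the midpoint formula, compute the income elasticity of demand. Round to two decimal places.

ΔQ = 421, ΔI = 12000. Midpoints: Ī = 46,000, Q̄ = 1262.5.
ε_I = (ΔQ/ΔI)(Ī/Q̄) = (421/12000)(46000/1262.5).
ε_I > 0, so the good is normal.

1.28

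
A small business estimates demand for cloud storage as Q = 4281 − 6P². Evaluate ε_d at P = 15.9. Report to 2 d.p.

At P = 15.9, Q = 2764.140.
dQ/dP = −12P = -190.800.
ε = (dQ/dP)(P/Q) = (-190.800)(15.9/2764.140).

-1.10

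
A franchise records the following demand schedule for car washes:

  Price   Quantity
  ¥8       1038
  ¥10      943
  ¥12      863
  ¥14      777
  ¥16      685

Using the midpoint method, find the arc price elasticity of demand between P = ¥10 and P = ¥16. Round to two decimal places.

-0.69

At P = 10, Q = 943; at P = 16, Q = 685.
ΔQ = -258, ΔP = 6. Midpoints: P̄ = 13.00, Q̄ = 814.0.
ε = (ΔQ/ΔP)(P̄/Q̄) = (-258/6)(13.00/814.0).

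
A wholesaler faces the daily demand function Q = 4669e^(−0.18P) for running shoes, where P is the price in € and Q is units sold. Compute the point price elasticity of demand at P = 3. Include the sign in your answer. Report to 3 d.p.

-0.540

At P = 3, Q = 2720.852.
dQ/dP = −0.18·4669e^(−0.18P) = −0.18Q = -489.753.
ε = (dQ/dP)(P/Q) = (-489.753)(3/2720.852).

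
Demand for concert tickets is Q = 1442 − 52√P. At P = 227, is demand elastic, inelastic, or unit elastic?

inelastic

Q = 658.541, dQ/dP = -1.726.
ε = (dQ/dP)(P/Q) ≈ -0.595.
|ε| = 0.59 < 1.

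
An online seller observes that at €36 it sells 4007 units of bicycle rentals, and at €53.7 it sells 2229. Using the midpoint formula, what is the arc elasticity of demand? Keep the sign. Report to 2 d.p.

ΔQ = 2229 − 4007 = -1778; ΔP = 53.7 − 36 = 17.7.
Midpoints: P̄ = 44.85, Q̄ = 3118.0.
ε = (ΔQ/ΔP)(P̄/Q̄) = (-1778/17.7)(44.85/3118.0).

-1.44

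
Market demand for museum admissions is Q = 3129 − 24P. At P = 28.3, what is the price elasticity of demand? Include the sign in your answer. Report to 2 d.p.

At P = 28.3, Q = 2449.800.
dQ/dP = −24.
ε = (dQ/dP)(P/Q) = (-24)(28.3/2449.800).

-0.28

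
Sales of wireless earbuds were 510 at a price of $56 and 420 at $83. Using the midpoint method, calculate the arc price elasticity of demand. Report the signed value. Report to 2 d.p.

-0.50

ΔQ = 420 − 510 = -90; ΔP = 83 − 56 = 27.
Midpoints: P̄ = 69.50, Q̄ = 465.0.
ε = (ΔQ/ΔP)(P̄/Q̄) = (-90/27)(69.50/465.0).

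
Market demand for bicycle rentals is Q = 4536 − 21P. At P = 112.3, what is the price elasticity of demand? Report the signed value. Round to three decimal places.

At P = 112.3, Q = 2177.700.
dQ/dP = −21.
ε = (dQ/dP)(P/Q) = (-21)(112.3/2177.700).

-1.083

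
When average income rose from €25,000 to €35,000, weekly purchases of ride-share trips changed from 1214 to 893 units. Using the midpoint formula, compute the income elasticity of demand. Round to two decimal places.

-0.91

ΔQ = -321, ΔI = 10000. Midpoints: Ī = 30,000, Q̄ = 1053.5.
ε_I = (ΔQ/ΔI)(Ī/Q̄) = (-321/10000)(30000/1053.5).
ε_I < 0, so the good is inferior.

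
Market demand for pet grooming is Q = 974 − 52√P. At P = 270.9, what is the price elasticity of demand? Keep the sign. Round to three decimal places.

-3.623

At P = 270.9, Q = 118.130.
dQ/dP = −52/(2√P) = -1.580.
ε = (dQ/dP)(P/Q) = (-1.580)(270.9/118.130).
|ε| > 1, so demand is elastic at this price.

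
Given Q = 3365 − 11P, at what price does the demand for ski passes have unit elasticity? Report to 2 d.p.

152.95

For linear demand Q = a − bP, ε = −bP/(a − bP). |ε| = 1 when bP = a − bP, i.e. P = a/(2b).
P = 3365/(2·11) = 3365/22 = 152.9545.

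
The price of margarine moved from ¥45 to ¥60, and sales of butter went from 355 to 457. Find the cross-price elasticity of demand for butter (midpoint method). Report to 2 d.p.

0.88

ΔQ_x = 457 − 355 = 102; ΔP_y = 60 − 45 = 15.
Midpoints: P̄_y = 52.50, Q̄_x = 406.0.
ε_xy = (ΔQ_x/ΔP_y)(P̄_y/Q̄_x) = (102/15)(52.50/406.0).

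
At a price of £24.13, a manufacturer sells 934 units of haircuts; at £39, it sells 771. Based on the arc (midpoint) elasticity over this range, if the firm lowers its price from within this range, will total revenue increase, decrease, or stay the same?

decrease

Arc ε = (-163/14.87)(31.56/852.5) ≈ -0.406.
|ε| = 0.41 < 1, so demand is inelastic. A price cut therefore reduces total revenue.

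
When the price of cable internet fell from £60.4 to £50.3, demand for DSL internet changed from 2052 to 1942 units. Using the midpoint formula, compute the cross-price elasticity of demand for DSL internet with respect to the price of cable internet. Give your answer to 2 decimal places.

ΔQ_x = 1942 − 2052 = -110; ΔP_y = 50.3 − 60.4 = -10.1.
Midpoints: P̄_y = 55.35, Q̄_x = 1997.0.
ε_xy = (ΔQ_x/ΔP_y)(P̄_y/Q̄_x) = (-110/-10.1)(55.35/1997.0).

0.30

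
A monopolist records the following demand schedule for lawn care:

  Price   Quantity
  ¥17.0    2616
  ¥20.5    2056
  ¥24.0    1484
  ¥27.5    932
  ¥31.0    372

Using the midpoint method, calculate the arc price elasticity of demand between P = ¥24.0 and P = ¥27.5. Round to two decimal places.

At P = 24.0, Q = 1484; at P = 27.5, Q = 932.
ΔQ = -552, ΔP = 3.5. Midpoints: P̄ = 25.75, Q̄ = 1208.0.
ε = (ΔQ/ΔP)(P̄/Q̄) = (-552/3.5)(25.75/1208.0).

-3.36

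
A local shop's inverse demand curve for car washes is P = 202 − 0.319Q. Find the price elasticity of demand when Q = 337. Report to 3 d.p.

At Q = 337, P = 202 − 0.319(337) = 94.50.
dP/dQ = −0.319, so dQ/dP = 1/(−0.319) = -3.135.
ε = (dQ/dP)(P/Q) = (-3.135)(94.50/337).

-0.879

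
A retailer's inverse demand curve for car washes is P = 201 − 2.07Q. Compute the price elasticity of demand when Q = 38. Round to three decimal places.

At Q = 38, P = 201 − 2.07(38) = 122.34.
dP/dQ = −2.07, so dQ/dP = 1/(−2.07) = -0.483.
ε = (dQ/dP)(P/Q) = (-0.483)(122.34/38).

-1.555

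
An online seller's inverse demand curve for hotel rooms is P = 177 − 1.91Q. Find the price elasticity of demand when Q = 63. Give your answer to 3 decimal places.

-0.471

At Q = 63, P = 177 − 1.91(63) = 56.67.
dP/dQ = −1.91, so dQ/dP = 1/(−1.91) = -0.524.
ε = (dQ/dP)(P/Q) = (-0.524)(56.67/63).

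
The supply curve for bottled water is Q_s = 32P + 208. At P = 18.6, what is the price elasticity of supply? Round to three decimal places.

0.741

At P = 18.6, Q_s = 803.20.
dQ_s/dP = 32.
ε_s = (dQ_s/dP)(P/Q_s) = (32)(18.6/803.20).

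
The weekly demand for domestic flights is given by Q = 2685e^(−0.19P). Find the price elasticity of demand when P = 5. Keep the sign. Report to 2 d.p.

At P = 5, Q = 1038.400.
dQ/dP = −0.19·2685e^(−0.19P) = −0.19Q = -197.296.
ε = (dQ/dP)(P/Q) = (-197.296)(5/1038.400).

-0.95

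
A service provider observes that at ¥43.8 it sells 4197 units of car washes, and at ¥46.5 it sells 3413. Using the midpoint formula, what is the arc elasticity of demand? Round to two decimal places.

ΔQ = 3413 − 4197 = -784; ΔP = 46.5 − 43.8 = 2.7.
Midpoints: P̄ = 45.15, Q̄ = 3805.0.
ε = (ΔQ/ΔP)(P̄/Q̄) = (-784/2.7)(45.15/3805.0).

-3.45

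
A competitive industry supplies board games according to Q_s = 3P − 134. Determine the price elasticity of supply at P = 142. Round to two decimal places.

At P = 142, Q_s = 292.
dQ_s/dP = 3.
ε_s = (dQ_s/dP)(P/Q_s) = (3)(142/292).

1.46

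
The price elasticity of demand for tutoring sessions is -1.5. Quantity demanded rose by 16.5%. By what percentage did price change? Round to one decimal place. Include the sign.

%ΔP ≈ %ΔQ / ε = (16.5%)/(-1.5) = -11.00%.

-11.0%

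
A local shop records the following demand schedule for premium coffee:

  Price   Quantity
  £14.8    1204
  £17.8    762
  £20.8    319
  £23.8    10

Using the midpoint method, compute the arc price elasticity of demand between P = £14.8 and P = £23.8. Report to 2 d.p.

-4.22

At P = 14.8, Q = 1204; at P = 23.8, Q = 10.
ΔQ = -1194, ΔP = 9.0. Midpoints: P̄ = 19.30, Q̄ = 607.0.
ε = (ΔQ/ΔP)(P̄/Q̄) = (-1194/9.0)(19.30/607.0).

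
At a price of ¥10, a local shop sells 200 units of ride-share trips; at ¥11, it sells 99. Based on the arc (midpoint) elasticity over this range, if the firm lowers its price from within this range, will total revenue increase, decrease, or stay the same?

Arc ε = (-101/1)(10.50/149.5) ≈ -7.094.
|ε| = 7.09 > 1, so demand is elastic. A price cut therefore raises total revenue.

increase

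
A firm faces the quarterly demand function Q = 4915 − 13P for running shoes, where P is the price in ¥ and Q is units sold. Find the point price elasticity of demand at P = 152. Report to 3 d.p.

-0.672

At P = 152, Q = 2939.
dQ/dP = −13.
ε = (dQ/dP)(P/Q) = (-13)(152/2939).
|ε| < 1, so demand is inelastic at this price.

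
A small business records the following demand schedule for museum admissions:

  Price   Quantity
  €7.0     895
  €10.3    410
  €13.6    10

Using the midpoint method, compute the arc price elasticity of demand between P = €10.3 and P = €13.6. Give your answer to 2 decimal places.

At P = 10.3, Q = 410; at P = 13.6, Q = 10.
ΔQ = -400, ΔP = 3.3. Midpoints: P̄ = 11.95, Q̄ = 210.0.
ε = (ΔQ/ΔP)(P̄/Q̄) = (-400/3.3)(11.95/210.0).

-6.90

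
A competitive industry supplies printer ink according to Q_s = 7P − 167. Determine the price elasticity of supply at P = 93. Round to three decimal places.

1.345

At P = 93, Q_s = 484.
dQ_s/dP = 7.
ε_s = (dQ_s/dP)(P/Q_s) = (7)(93/484).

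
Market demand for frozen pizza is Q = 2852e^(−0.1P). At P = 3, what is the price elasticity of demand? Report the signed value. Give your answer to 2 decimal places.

At P = 3, Q = 2112.814.
dQ/dP = −0.1·2852e^(−0.1P) = −0.1Q = -211.281.
ε = (dQ/dP)(P/Q) = (-211.281)(3/2112.814).
|ε| < 1, so demand is inelastic at this price.

-0.30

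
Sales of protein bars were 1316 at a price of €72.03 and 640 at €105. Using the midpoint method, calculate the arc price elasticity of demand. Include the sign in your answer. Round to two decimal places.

ΔQ = 640 − 1316 = -676; ΔP = 105 − 72.03 = 32.97.
Midpoints: P̄ = 88.52, Q̄ = 978.0.
ε = (ΔQ/ΔP)(P̄/Q̄) = (-676/32.97)(88.52/978.0).

-1.86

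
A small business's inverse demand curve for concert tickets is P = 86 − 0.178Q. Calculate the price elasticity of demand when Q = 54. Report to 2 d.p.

-7.95

At Q = 54, P = 86 − 0.178(54) = 76.39.
dP/dQ = −0.178, so dQ/dP = 1/(−0.178) = -5.618.
ε = (dQ/dP)(P/Q) = (-5.618)(76.39/54).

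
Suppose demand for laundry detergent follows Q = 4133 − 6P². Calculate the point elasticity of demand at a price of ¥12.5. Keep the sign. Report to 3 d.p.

At P = 12.5, Q = 3195.500.
dQ/dP = −12P = -150.
ε = (dQ/dP)(P/Q) = (-150)(12.5/3195.500).
|ε| < 1, so demand is inelastic at this price.

-0.587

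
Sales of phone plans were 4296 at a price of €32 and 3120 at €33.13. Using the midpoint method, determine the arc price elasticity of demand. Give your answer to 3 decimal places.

ΔQ = 3120 − 4296 = -1176; ΔP = 33.13 − 32 = 1.13.
Midpoints: P̄ = 32.56, Q̄ = 3708.0.
ε = (ΔQ/ΔP)(P̄/Q̄) = (-1176/1.13)(32.56/3708.0).

-9.140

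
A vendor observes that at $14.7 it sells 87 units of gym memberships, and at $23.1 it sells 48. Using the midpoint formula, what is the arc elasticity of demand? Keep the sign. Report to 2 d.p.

ΔQ = 48 − 87 = -39; ΔP = 23.1 − 14.7 = 8.4.
Midpoints: P̄ = 18.90, Q̄ = 67.5.
ε = (ΔQ/ΔP)(P̄/Q̄) = (-39/8.4)(18.90/67.5).

-1.30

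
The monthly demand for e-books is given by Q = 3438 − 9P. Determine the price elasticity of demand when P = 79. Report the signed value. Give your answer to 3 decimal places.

At P = 79, Q = 2727.
dQ/dP = −9.
ε = (dQ/dP)(P/Q) = (-9)(79/2727).

-0.261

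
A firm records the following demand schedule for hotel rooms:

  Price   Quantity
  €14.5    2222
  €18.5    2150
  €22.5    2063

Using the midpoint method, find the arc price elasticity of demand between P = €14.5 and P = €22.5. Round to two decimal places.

At P = 14.5, Q = 2222; at P = 22.5, Q = 2063.
ΔQ = -159, ΔP = 8.0. Midpoints: P̄ = 18.50, Q̄ = 2142.5.
ε = (ΔQ/ΔP)(P̄/Q̄) = (-159/8.0)(18.50/2142.5).

-0.17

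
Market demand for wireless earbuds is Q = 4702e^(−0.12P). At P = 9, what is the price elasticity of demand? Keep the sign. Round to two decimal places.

At P = 9, Q = 1596.778.
dQ/dP = −0.12·4702e^(−0.12P) = −0.12Q = -191.613.
ε = (dQ/dP)(P/Q) = (-191.613)(9/1596.778).
|ε| > 1, so demand is elastic at this price.

-1.08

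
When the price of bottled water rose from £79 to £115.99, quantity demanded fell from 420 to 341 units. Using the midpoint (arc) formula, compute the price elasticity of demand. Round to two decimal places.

-0.55

ΔQ = 341 − 420 = -79; ΔP = 115.99 − 79 = 36.99.
Midpoints: P̄ = 97.50, Q̄ = 380.5.
ε = (ΔQ/ΔP)(P̄/Q̄) = (-79/36.99)(97.50/380.5).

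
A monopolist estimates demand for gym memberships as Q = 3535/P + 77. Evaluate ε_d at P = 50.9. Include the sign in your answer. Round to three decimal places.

At P = 50.9, Q = 146.450.
dQ/dP = −3535/P² = -1.364.
ε = (dQ/dP)(P/Q) = (-1.364)(50.9/146.450).
|ε| < 1, so demand is inelastic at this price.

-0.474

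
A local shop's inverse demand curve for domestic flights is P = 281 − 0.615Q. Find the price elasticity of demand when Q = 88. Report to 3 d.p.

At Q = 88, P = 281 − 0.615(88) = 226.88.
dP/dQ = −0.615, so dQ/dP = 1/(−0.615) = -1.626.
ε = (dQ/dP)(P/Q) = (-1.626)(226.88/88).

-4.192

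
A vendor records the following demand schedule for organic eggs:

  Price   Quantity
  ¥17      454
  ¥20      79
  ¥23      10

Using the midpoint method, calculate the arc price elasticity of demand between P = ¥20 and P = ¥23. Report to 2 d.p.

-11.11

At P = 20, Q = 79; at P = 23, Q = 10.
ΔQ = -69, ΔP = 3. Midpoints: P̄ = 21.50, Q̄ = 44.5.
ε = (ΔQ/ΔP)(P̄/Q̄) = (-69/3)(21.50/44.5).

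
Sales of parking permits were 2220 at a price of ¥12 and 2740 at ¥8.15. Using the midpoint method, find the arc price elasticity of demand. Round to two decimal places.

-0.55

ΔQ = 2740 − 2220 = 520; ΔP = 8.15 − 12 = -3.85.
Midpoints: P̄ = 10.07, Q̄ = 2480.0.
ε = (ΔQ/ΔP)(P̄/Q̄) = (520/-3.85)(10.07/2480.0).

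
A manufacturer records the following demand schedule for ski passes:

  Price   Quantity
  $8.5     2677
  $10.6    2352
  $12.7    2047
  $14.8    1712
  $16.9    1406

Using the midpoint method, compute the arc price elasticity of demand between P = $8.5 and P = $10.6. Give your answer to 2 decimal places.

-0.59

At P = 8.5, Q = 2677; at P = 10.6, Q = 2352.
ΔQ = -325, ΔP = 2.1. Midpoints: P̄ = 9.55, Q̄ = 2514.5.
ε = (ΔQ/ΔP)(P̄/Q̄) = (-325/2.1)(9.55/2514.5).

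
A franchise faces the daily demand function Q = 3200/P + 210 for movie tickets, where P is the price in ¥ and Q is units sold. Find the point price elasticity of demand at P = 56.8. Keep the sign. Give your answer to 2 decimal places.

At P = 56.8, Q = 266.338.
dQ/dP = −3200/P² = -0.992.
ε = (dQ/dP)(P/Q) = (-0.992)(56.8/266.338).

-0.21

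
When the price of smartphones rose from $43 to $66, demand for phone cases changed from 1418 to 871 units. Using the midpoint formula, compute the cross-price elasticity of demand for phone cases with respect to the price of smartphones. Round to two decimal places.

ΔQ_x = 871 − 1418 = -547; ΔP_y = 66 − 43 = 23.
Midpoints: P̄_y = 54.50, Q̄_x = 1144.5.
ε_xy = (ΔQ_x/ΔP_y)(P̄_y/Q̄_x) = (-547/23)(54.50/1144.5).
ε_xy < 0, so the goods are complements.

-1.13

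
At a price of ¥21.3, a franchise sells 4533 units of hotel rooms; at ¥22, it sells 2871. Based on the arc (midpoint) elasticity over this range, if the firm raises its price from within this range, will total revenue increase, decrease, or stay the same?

Arc ε = (-1662/0.7)(21.65/3702.0) ≈ -13.885.
|ε| = 13.89 > 1, so demand is elastic. A price rise therefore reduces total revenue.

decrease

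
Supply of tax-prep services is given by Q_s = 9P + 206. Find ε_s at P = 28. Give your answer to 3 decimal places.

At P = 28, Q_s = 458.
dQ_s/dP = 9.
ε_s = (dQ_s/dP)(P/Q_s) = (9)(28/458).

0.550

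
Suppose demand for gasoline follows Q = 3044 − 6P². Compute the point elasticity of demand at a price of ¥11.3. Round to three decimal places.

At P = 11.3, Q = 2277.860.
dQ/dP = −12P = -135.600.
ε = (dQ/dP)(P/Q) = (-135.600)(11.3/2277.860).
|ε| < 1, so demand is inelastic at this price.

-0.673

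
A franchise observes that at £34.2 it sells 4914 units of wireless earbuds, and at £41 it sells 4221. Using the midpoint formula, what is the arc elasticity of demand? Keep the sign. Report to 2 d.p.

-0.84

ΔQ = 4221 − 4914 = -693; ΔP = 41 − 34.2 = 6.8.
Midpoints: P̄ = 37.60, Q̄ = 4567.5.
ε = (ΔQ/ΔP)(P̄/Q̄) = (-693/6.8)(37.60/4567.5).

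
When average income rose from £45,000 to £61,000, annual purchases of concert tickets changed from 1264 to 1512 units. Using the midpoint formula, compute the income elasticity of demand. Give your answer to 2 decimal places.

ΔQ = 248, ΔI = 16000. Midpoints: Ī = 53,000, Q̄ = 1388.0.
ε_I = (ΔQ/ΔI)(Ī/Q̄) = (248/16000)(53000/1388.0).
ε_I > 0, so the good is normal.

0.59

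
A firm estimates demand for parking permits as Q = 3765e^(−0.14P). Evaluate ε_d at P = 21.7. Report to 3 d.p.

-3.038

At P = 21.7, Q = 180.459.
dQ/dP = −0.14·3765e^(−0.14P) = −0.14Q = -25.264.
ε = (dQ/dP)(P/Q) = (-25.264)(21.7/180.459).
|ε| > 1, so demand is elastic at this price.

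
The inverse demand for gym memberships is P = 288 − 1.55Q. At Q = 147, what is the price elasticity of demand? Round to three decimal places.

At Q = 147, P = 288 − 1.55(147) = 60.15.
dP/dQ = −1.55, so dQ/dP = 1/(−1.55) = -0.645.
ε = (dQ/dP)(P/Q) = (-0.645)(60.15/147).

-0.264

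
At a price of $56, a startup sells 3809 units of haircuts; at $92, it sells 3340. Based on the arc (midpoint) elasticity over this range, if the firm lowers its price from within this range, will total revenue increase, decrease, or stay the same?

decrease

Arc ε = (-469/36)(74.00/3574.5) ≈ -0.270.
|ε| = 0.27 < 1, so demand is inelastic. A price cut therefore reduces total revenue.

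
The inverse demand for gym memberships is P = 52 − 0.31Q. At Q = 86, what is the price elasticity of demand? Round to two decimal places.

-0.95

At Q = 86, P = 52 − 0.31(86) = 25.34.
dP/dQ = −0.31, so dQ/dP = 1/(−0.31) = -3.226.
ε = (dQ/dP)(P/Q) = (-3.226)(25.34/86).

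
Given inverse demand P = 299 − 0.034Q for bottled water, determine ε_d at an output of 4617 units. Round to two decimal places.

-0.90

At Q = 4617, P = 299 − 0.034(4617) = 142.02.
dP/dQ = −0.034, so dQ/dP = 1/(−0.034) = -29.412.
ε = (dQ/dP)(P/Q) = (-29.412)(142.02/4617).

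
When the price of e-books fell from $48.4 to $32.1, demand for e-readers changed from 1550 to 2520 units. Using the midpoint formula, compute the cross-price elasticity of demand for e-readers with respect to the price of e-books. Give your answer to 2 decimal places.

ΔQ_x = 2520 − 1550 = 970; ΔP_y = 32.1 − 48.4 = -16.3.
Midpoints: P̄_y = 40.25, Q̄_x = 2035.0.
ε_xy = (ΔQ_x/ΔP_y)(P̄_y/Q̄_x) = (970/-16.3)(40.25/2035.0).

-1.18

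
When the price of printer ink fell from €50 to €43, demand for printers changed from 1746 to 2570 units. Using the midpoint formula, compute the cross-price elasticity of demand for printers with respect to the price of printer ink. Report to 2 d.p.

-2.54

ΔQ_x = 2570 − 1746 = 824; ΔP_y = 43 − 50 = -7.
Midpoints: P̄_y = 46.50, Q̄_x = 2158.0.
ε_xy = (ΔQ_x/ΔP_y)(P̄_y/Q̄_x) = (824/-7)(46.50/2158.0).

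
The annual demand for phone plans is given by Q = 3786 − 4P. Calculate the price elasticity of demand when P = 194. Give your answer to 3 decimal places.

-0.258

At P = 194, Q = 3010.
dQ/dP = −4.
ε = (dQ/dP)(P/Q) = (-4)(194/3010).
|ε| < 1, so demand is inelastic at this price.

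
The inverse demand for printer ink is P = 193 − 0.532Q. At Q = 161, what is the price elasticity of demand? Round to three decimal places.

At Q = 161, P = 193 − 0.532(161) = 107.35.
dP/dQ = −0.532, so dQ/dP = 1/(−0.532) = -1.880.
ε = (dQ/dP)(P/Q) = (-1.880)(107.35/161).

-1.253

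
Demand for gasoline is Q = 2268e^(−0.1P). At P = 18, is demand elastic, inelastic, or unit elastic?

elastic

Q = 374.898, dQ/dP = -37.490.
ε = (dQ/dP)(P/Q) ≈ -1.800.
|ε| = 1.80 > 1.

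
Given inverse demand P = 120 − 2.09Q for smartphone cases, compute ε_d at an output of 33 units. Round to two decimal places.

-0.74

At Q = 33, P = 120 − 2.09(33) = 51.03.
dP/dQ = −2.09, so dQ/dP = 1/(−2.09) = -0.478.
ε = (dQ/dP)(P/Q) = (-0.478)(51.03/33).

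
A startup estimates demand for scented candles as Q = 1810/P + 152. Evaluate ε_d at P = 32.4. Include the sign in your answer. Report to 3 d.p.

At P = 32.4, Q = 207.864.
dQ/dP = −1810/P² = -1.724.
ε = (dQ/dP)(P/Q) = (-1.724)(32.4/207.864).

-0.269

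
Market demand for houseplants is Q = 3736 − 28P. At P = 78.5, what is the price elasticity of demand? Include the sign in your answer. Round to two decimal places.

-1.43

At P = 78.5, Q = 1538.
dQ/dP = −28.
ε = (dQ/dP)(P/Q) = (-28)(78.5/1538).
|ε| > 1, so demand is elastic at this price.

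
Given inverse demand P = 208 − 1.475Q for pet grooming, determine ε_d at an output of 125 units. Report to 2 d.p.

At Q = 125, P = 208 − 1.475(125) = 23.62.
dP/dQ = −1.475, so dQ/dP = 1/(−1.475) = -0.678.
ε = (dQ/dP)(P/Q) = (-0.678)(23.62/125).

-0.13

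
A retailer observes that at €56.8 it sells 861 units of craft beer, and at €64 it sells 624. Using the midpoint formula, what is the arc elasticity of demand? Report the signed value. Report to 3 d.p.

ΔQ = 624 − 861 = -237; ΔP = 64 − 56.8 = 7.2.
Midpoints: P̄ = 60.40, Q̄ = 742.5.
ε = (ΔQ/ΔP)(P̄/Q̄) = (-237/7.2)(60.40/742.5).

-2.678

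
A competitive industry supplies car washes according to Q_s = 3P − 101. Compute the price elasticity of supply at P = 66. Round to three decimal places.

At P = 66, Q_s = 97.
dQ_s/dP = 3.
ε_s = (dQ_s/dP)(P/Q_s) = (3)(66/97).

2.041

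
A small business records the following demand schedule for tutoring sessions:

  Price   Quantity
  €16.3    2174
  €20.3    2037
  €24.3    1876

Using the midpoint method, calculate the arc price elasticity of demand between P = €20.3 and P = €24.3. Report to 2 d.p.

At P = 20.3, Q = 2037; at P = 24.3, Q = 1876.
ΔQ = -161, ΔP = 4.0. Midpoints: P̄ = 22.30, Q̄ = 1956.5.
ε = (ΔQ/ΔP)(P̄/Q̄) = (-161/4.0)(22.30/1956.5).

-0.46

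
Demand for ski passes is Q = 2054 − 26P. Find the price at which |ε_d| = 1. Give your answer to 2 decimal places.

39.50

For linear demand Q = a − bP, ε = −bP/(a − bP). |ε| = 1 when bP = a − bP, i.e. P = a/(2b).
P = 2054/(2·26) = 2054/52 = 39.5000.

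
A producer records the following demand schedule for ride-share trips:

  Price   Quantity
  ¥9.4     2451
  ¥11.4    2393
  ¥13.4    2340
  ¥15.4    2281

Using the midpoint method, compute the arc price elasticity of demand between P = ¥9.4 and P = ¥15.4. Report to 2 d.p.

At P = 9.4, Q = 2451; at P = 15.4, Q = 2281.
ΔQ = -170, ΔP = 6.0. Midpoints: P̄ = 12.40, Q̄ = 2366.0.
ε = (ΔQ/ΔP)(P̄/Q̄) = (-170/6.0)(12.40/2366.0).

-0.15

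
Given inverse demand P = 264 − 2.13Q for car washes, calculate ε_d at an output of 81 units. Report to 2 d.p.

-0.53

At Q = 81, P = 264 − 2.13(81) = 91.47.
dP/dQ = −2.13, so dQ/dP = 1/(−2.13) = -0.469.
ε = (dQ/dP)(P/Q) = (-0.469)(91.47/81).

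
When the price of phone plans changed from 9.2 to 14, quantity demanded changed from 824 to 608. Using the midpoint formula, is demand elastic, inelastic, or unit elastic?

Arc ε ≈ -0.729.
|ε| = 0.73 < 1.

inelastic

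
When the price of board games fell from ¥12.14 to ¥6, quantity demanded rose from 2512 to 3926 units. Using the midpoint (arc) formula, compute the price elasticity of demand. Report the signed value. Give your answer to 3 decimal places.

-0.649

ΔQ = 3926 − 2512 = 1414; ΔP = 6 − 12.14 = -6.14.
Midpoints: P̄ = 9.07, Q̄ = 3219.0.
ε = (ΔQ/ΔP)(P̄/Q̄) = (1414/-6.14)(9.07/3219.0).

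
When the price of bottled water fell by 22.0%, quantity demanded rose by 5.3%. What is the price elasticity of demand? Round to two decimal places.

ε = %ΔQ / %ΔP = (5.3)/(-22.0) = -0.241.

-0.24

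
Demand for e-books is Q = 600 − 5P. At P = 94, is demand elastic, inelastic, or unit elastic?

Q = 130, dQ/dP = -5.
ε = (dQ/dP)(P/Q) ≈ -3.615.
|ε| = 3.62 > 1.

elastic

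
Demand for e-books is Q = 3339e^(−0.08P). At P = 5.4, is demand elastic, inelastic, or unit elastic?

Q = 2167.710, dQ/dP = -173.417.
ε = (dQ/dP)(P/Q) ≈ -0.432.
|ε| = 0.43 < 1.

inelastic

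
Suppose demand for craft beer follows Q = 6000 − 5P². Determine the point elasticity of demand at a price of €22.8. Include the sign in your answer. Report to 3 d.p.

At P = 22.8, Q = 3400.800.
dQ/dP = −10P = -228.
ε = (dQ/dP)(P/Q) = (-228)(22.8/3400.800).

-1.529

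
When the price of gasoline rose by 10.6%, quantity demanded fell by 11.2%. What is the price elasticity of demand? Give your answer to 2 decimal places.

ε = %ΔQ / %ΔP = (-11.2)/(10.6) = -1.057.

-1.06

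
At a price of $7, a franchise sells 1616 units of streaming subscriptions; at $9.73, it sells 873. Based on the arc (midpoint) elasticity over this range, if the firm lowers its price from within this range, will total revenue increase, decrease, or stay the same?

Arc ε = (-743/2.73)(8.37/1244.5) ≈ -1.829.
|ε| = 1.83 > 1, so demand is elastic. A price cut therefore raises total revenue.

increase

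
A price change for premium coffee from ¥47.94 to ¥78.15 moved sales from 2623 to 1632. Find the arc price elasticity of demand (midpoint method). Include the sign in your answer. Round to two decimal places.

-0.97

ΔQ = 1632 − 2623 = -991; ΔP = 78.15 − 47.94 = 30.21.
Midpoints: P̄ = 63.05, Q̄ = 2127.5.
ε = (ΔQ/ΔP)(P̄/Q̄) = (-991/30.21)(63.05/2127.5).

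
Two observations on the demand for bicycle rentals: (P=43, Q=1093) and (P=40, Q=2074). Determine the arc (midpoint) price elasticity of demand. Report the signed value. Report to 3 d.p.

-8.570

ΔQ = 2074 − 1093 = 981; ΔP = 40 − 43 = -3.
Midpoints: P̄ = 41.50, Q̄ = 1583.5.
ε = (ΔQ/ΔP)(P̄/Q̄) = (981/-3)(41.50/1583.5).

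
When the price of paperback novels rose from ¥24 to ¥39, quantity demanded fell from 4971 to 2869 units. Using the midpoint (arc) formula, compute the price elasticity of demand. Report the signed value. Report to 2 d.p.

-1.13

ΔQ = 2869 − 4971 = -2102; ΔP = 39 − 24 = 15.
Midpoints: P̄ = 31.50, Q̄ = 3920.0.
ε = (ΔQ/ΔP)(P̄/Q̄) = (-2102/15)(31.50/3920.0).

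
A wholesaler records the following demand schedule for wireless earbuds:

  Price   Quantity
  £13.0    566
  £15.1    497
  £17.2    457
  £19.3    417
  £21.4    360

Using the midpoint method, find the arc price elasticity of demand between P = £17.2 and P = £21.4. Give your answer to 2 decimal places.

At P = 17.2, Q = 457; at P = 21.4, Q = 360.
ΔQ = -97, ΔP = 4.2. Midpoints: P̄ = 19.30, Q̄ = 408.5.
ε = (ΔQ/ΔP)(P̄/Q̄) = (-97/4.2)(19.30/408.5).

-1.09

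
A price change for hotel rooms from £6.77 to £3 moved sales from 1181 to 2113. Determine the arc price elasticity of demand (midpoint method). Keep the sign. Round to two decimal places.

ΔQ = 2113 − 1181 = 932; ΔP = 3 − 6.77 = -3.77.
Midpoints: P̄ = 4.88, Q̄ = 1647.0.
ε = (ΔQ/ΔP)(P̄/Q̄) = (932/-3.77)(4.88/1647.0).

-0.73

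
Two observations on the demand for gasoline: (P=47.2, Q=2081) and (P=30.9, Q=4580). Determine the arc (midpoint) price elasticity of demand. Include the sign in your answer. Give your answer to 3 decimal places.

-1.798

ΔQ = 4580 − 2081 = 2499; ΔP = 30.9 − 47.2 = -16.3.
Midpoints: P̄ = 39.05, Q̄ = 3330.5.
ε = (ΔQ/ΔP)(P̄/Q̄) = (2499/-16.3)(39.05/3330.5).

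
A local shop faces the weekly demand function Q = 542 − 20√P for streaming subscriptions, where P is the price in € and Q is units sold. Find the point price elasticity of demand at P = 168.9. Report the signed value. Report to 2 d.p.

At P = 168.9, Q = 282.077.
dQ/dP = −20/(2√P) = -0.769.
ε = (dQ/dP)(P/Q) = (-0.769)(168.9/282.077).
|ε| < 1, so demand is inelastic at this price.

-0.46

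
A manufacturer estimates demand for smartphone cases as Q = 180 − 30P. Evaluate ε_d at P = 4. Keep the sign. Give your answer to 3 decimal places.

-2.000

At P = 4, Q = 60.
dQ/dP = −30.
ε = (dQ/dP)(P/Q) = (-30)(4/60).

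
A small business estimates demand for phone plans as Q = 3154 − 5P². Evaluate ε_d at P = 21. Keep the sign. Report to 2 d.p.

-4.65

At P = 21, Q = 949.
dQ/dP = −10P = -210.
ε = (dQ/dP)(P/Q) = (-210)(21/949).
|ε| > 1, so demand is elastic at this price.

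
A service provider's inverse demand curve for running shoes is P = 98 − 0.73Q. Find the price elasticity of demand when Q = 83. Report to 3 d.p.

At Q = 83, P = 98 − 0.73(83) = 37.41.
dP/dQ = −0.73, so dQ/dP = 1/(−0.73) = -1.370.
ε = (dQ/dP)(P/Q) = (-1.370)(37.41/83).

-0.617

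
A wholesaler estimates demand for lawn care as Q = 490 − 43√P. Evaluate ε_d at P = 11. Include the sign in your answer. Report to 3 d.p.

At P = 11, Q = 347.385.
dQ/dP = −43/(2√P) = -6.482.
ε = (dQ/dP)(P/Q) = (-6.482)(11/347.385).

-0.205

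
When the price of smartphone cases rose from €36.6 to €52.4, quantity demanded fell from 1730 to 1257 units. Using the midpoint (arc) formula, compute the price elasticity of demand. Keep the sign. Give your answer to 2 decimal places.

ΔQ = 1257 − 1730 = -473; ΔP = 52.4 − 36.6 = 15.8.
Midpoints: P̄ = 44.50, Q̄ = 1493.5.
ε = (ΔQ/ΔP)(P̄/Q̄) = (-473/15.8)(44.50/1493.5).

-0.89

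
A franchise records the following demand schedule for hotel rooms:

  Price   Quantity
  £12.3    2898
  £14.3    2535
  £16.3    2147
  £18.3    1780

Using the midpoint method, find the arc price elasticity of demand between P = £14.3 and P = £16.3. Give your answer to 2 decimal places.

-1.27

At P = 14.3, Q = 2535; at P = 16.3, Q = 2147.
ΔQ = -388, ΔP = 2.0. Midpoints: P̄ = 15.30, Q̄ = 2341.0.
ε = (ΔQ/ΔP)(P̄/Q̄) = (-388/2.0)(15.30/2341.0).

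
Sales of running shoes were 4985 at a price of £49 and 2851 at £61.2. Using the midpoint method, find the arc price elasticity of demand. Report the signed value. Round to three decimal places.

ΔQ = 2851 − 4985 = -2134; ΔP = 61.2 − 49 = 12.2.
Midpoints: P̄ = 55.10, Q̄ = 3918.0.
ε = (ΔQ/ΔP)(P̄/Q̄) = (-2134/12.2)(55.10/3918.0).

-2.460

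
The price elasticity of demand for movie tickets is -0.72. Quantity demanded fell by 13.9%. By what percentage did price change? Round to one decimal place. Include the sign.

19.3%

%ΔP ≈ %ΔQ / ε = (-13.9%)/(-0.72) = 19.31%.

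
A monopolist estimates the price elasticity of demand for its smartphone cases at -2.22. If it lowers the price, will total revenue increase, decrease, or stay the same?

|ε| = 2.22 > 1, so demand is elastic. A price cut therefore raises total revenue.

increase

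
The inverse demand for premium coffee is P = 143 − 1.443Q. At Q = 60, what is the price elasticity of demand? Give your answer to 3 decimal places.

At Q = 60, P = 143 − 1.443(60) = 56.42.
dP/dQ = −1.443, so dQ/dP = 1/(−1.443) = -0.693.
ε = (dQ/dP)(P/Q) = (-0.693)(56.42/60).

-0.652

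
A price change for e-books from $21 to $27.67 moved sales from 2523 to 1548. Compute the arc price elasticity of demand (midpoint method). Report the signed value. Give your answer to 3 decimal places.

ΔQ = 1548 − 2523 = -975; ΔP = 27.67 − 21 = 6.67.
Midpoints: P̄ = 24.34, Q̄ = 2035.5.
ε = (ΔQ/ΔP)(P̄/Q̄) = (-975/6.67)(24.34/2035.5).

-1.748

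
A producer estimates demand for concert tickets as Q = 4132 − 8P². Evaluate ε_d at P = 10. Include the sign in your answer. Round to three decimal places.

-0.480

At P = 10, Q = 3332.
dQ/dP = −16P = -160.
ε = (dQ/dP)(P/Q) = (-160)(10/3332).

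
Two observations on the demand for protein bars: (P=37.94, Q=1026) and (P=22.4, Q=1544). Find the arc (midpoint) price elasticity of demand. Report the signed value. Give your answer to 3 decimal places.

ΔQ = 1544 − 1026 = 518; ΔP = 22.4 − 37.94 = -15.54.
Midpoints: P̄ = 30.17, Q̄ = 1285.0.
ε = (ΔQ/ΔP)(P̄/Q̄) = (518/-15.54)(30.17/1285.0).

-0.783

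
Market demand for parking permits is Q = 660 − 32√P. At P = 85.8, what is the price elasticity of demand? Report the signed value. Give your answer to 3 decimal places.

-0.408

At P = 85.8, Q = 363.589.
dQ/dP = −32/(2√P) = -1.727.
ε = (dQ/dP)(P/Q) = (-1.727)(85.8/363.589).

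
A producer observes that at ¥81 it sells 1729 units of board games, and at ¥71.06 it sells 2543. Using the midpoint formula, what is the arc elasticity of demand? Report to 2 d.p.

ΔQ = 2543 − 1729 = 814; ΔP = 71.06 − 81 = -9.94.
Midpoints: P̄ = 76.03, Q̄ = 2136.0.
ε = (ΔQ/ΔP)(P̄/Q̄) = (814/-9.94)(76.03/2136.0).

-2.91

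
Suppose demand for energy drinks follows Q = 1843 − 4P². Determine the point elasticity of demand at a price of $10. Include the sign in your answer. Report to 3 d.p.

At P = 10, Q = 1443.
dQ/dP = −8P = -80.
ε = (dQ/dP)(P/Q) = (-80)(10/1443).

-0.554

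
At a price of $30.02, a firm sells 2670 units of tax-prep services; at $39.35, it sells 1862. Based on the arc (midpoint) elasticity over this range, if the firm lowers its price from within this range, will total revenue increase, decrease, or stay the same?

increase

Arc ε = (-808/9.33)(34.69/2266.0) ≈ -1.326.
|ε| = 1.33 > 1, so demand is elastic. A price cut therefore raises total revenue.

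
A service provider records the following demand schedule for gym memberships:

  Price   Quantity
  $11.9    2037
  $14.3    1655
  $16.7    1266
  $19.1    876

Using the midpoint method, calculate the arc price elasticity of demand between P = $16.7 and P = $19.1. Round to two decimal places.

At P = 16.7, Q = 1266; at P = 19.1, Q = 876.
ΔQ = -390, ΔP = 2.4. Midpoints: P̄ = 17.90, Q̄ = 1071.0.
ε = (ΔQ/ΔP)(P̄/Q̄) = (-390/2.4)(17.90/1071.0).

-2.72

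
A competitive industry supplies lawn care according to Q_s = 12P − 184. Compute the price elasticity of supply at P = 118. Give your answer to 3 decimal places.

At P = 118, Q_s = 1232.
dQ_s/dP = 12.
ε_s = (dQ_s/dP)(P/Q_s) = (12)(118/1232).

1.149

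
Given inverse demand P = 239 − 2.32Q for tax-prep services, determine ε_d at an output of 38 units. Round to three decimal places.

At Q = 38, P = 239 − 2.32(38) = 150.84.
dP/dQ = −2.32, so dQ/dP = 1/(−2.32) = -0.431.
ε = (dQ/dP)(P/Q) = (-0.431)(150.84/38).

-1.711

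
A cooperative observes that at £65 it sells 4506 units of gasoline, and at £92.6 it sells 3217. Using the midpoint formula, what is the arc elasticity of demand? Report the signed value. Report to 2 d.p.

-0.95

ΔQ = 3217 − 4506 = -1289; ΔP = 92.6 − 65 = 27.6.
Midpoints: P̄ = 78.80, Q̄ = 3861.5.
ε = (ΔQ/ΔP)(P̄/Q̄) = (-1289/27.6)(78.80/3861.5).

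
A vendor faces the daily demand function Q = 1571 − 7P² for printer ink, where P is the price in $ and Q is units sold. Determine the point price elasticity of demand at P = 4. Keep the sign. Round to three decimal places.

At P = 4, Q = 1459.
dQ/dP = −14P = -56.
ε = (dQ/dP)(P/Q) = (-56)(4/1459).

-0.154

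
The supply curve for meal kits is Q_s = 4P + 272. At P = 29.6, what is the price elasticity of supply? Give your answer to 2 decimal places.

At P = 29.6, Q_s = 390.40.
dQ_s/dP = 4.
ε_s = (dQ_s/dP)(P/Q_s) = (4)(29.6/390.40).

0.30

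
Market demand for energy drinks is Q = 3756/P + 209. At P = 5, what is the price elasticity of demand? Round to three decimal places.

At P = 5, Q = 960.200.
dQ/dP = −3756/P² = -150.240.
ε = (dQ/dP)(P/Q) = (-150.240)(5/960.200).

-0.782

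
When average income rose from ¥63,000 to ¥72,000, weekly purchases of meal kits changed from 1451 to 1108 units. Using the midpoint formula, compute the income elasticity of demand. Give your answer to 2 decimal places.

ΔQ = -343, ΔI = 9000. Midpoints: Ī = 67,500, Q̄ = 1279.5.
ε_I = (ΔQ/ΔI)(Ī/Q̄) = (-343/9000)(67500/1279.5).
ε_I < 0, so the good is inferior.

-2.01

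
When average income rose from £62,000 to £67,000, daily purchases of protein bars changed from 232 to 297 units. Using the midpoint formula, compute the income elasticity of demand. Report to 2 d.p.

ΔQ = 65, ΔI = 5000. Midpoints: Ī = 64,500, Q̄ = 264.5.
ε_I = (ΔQ/ΔI)(Ī/Q̄) = (65/5000)(64500/264.5).
ε_I > 0, so the good is normal.

3.17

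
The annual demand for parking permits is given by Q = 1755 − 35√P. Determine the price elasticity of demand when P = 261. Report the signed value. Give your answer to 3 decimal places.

At P = 261, Q = 1189.558.
dQ/dP = −35/(2√P) = -1.083.
ε = (dQ/dP)(P/Q) = (-1.083)(261/1189.558).

-0.238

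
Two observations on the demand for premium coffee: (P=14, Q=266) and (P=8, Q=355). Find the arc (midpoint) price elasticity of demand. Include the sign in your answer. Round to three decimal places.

-0.525

ΔQ = 355 − 266 = 89; ΔP = 8 − 14 = -6.
Midpoints: P̄ = 11.00, Q̄ = 310.5.
ε = (ΔQ/ΔP)(P̄/Q̄) = (89/-6)(11.00/310.5).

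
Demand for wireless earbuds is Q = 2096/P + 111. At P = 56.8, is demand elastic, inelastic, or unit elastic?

Q = 147.901, dQ/dP = -0.650.
ε = (dQ/dP)(P/Q) ≈ -0.250.
|ε| = 0.25 < 1.

inelastic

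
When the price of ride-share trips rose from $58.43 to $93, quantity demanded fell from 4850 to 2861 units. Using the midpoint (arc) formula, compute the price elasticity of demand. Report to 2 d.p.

ΔQ = 2861 − 4850 = -1989; ΔP = 93 − 58.43 = 34.57.
Midpoints: P̄ = 75.72, Q̄ = 3855.5.
ε = (ΔQ/ΔP)(P̄/Q̄) = (-1989/34.57)(75.72/3855.5).

-1.13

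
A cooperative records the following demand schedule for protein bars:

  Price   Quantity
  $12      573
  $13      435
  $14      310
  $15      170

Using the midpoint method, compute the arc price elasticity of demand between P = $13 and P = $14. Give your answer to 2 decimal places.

-4.53

At P = 13, Q = 435; at P = 14, Q = 310.
ΔQ = -125, ΔP = 1. Midpoints: P̄ = 13.50, Q̄ = 372.5.
ε = (ΔQ/ΔP)(P̄/Q̄) = (-125/1)(13.50/372.5).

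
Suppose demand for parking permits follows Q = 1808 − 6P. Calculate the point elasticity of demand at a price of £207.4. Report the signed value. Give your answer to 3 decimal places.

At P = 207.4, Q = 563.600.
dQ/dP = −6.
ε = (dQ/dP)(P/Q) = (-6)(207.4/563.600).
|ε| > 1, so demand is elastic at this price.

-2.208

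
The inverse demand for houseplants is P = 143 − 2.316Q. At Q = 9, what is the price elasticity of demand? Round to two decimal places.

-5.86

At Q = 9, P = 143 − 2.316(9) = 122.16.
dP/dQ = −2.316, so dQ/dP = 1/(−2.316) = -0.432.
ε = (dQ/dP)(P/Q) = (-0.432)(122.16/9).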